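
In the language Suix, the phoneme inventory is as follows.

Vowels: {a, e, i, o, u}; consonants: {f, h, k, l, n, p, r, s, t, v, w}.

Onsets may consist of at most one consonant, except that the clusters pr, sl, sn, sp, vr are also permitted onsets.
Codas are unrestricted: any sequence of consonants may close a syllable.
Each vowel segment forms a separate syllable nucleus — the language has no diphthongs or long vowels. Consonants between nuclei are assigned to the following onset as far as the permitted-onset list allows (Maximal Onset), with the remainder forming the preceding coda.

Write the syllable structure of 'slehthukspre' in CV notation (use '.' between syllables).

CCVCC.CVCC.CCV

Vowels present: e, u, e; each is a nucleus, giving 3 syllables.
V1 /e/ – V2 /u/: /hth/ — longest licit onset from the right is /h/, leaving /ht/ as coda.
V2 /u/ – V3 /e/: /kspr/ splits as /ks/ + /pr/ (/pr/ is the longest suffix that is a licit onset).
Syllabification: sleht.huks.pre.
Mapping each syllable to C/V: /sleht/ → CCVCC, /huks/ → CVCC, /pre/ → CCV.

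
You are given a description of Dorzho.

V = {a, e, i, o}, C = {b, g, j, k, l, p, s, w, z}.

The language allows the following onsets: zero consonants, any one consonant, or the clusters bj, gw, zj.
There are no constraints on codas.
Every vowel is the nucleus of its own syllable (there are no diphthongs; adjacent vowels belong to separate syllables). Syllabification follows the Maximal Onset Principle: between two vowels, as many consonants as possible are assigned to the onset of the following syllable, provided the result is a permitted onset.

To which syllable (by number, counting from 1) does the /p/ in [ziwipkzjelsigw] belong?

Nuclei (vowels): i, i, e, i → 4 syllables.
Between /i/ (V1) and /i/ (V2): just /w/ — single C goes to the following onset.
Between /i/ (V2) and /e/ (V3): /pkzj/ splits as /pk/ + /zj/ (/zj/ is the longest suffix that is a licit onset).
Between /e/ (V3) and /i/ (V4): /ls/ splits as /l/ + /s/ (/s/ is the longest suffix that is a licit onset).
Result: zi.wipk.zjel.sigw.
The /p/ is in the coda of syllable 2 (/wipk/).

2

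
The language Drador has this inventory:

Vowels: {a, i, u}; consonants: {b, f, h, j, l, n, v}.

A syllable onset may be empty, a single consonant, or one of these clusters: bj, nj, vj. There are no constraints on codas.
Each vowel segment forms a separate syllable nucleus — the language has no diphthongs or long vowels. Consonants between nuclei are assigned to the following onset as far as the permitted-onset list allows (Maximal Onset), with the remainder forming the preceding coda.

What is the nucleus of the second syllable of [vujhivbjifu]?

Vowels present: u, i, i, u; each is a nucleus, giving 4 syllables.
The second nucleus (vowel 2 from the left) is /i/.

i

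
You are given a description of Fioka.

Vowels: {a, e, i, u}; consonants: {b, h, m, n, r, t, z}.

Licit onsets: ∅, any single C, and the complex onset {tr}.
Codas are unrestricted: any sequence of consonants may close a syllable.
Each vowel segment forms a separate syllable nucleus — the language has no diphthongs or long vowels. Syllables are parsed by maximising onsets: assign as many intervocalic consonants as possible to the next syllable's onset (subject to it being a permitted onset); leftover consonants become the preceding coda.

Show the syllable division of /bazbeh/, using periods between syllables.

The vowels are a, e — 2 nuclei, so 2 syllables.
/a…e/ gap (V1→V2): /zb/; trying suffixes from longest down, /b/ is the first permitted one, so coda /z/ | onset /b/.

baz.beh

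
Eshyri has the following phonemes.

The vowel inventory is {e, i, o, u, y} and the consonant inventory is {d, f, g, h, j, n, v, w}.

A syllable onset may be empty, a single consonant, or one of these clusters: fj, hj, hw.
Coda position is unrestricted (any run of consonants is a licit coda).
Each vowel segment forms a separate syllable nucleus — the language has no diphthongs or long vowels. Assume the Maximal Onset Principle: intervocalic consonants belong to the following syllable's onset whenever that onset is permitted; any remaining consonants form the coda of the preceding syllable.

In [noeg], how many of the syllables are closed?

Nuclei (vowels): o, e → 2 syllables.
Between /o/ (V1) and /e/ (V2): hiatus — the boundary sits between the two vowels.
So the parse is no.eg.
Classifying each syllable: /no/ (open), /eg/ (closed).
Closed syllables: 1.

1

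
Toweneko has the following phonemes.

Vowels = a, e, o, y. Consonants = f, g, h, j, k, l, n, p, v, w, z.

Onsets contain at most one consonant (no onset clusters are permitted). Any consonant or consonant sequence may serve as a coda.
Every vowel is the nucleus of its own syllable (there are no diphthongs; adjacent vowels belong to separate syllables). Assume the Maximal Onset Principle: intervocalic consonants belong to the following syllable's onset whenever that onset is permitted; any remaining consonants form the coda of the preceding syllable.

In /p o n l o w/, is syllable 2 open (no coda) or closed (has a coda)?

Vowels present: o, o; each is a nucleus, giving 2 syllables.
σ1/σ2 boundary: /nl/ — longest licit onset from the right is /l/, leaving /n/ as coda.
Result: pon.low.
Syllable 2 is /low/ with coda /w/, so it is closed.

closed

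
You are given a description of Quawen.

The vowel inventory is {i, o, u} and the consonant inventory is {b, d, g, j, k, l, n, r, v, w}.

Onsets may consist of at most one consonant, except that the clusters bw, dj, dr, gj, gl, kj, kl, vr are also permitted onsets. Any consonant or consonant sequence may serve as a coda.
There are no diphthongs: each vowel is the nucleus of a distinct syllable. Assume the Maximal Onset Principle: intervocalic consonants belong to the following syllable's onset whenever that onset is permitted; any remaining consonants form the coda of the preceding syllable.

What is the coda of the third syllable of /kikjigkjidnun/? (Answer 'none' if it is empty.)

The vowels are i, i, i, u — 4 nuclei, so 4 syllables.
Between /i/ (V1) and /i/ (V2): /kj/ is a licit onset in full, so it all attaches to the next syllable.
Between /i/ (V2) and /i/ (V3): /gkj/; trying suffixes from longest down, /kj/ is the first permitted one, so coda /g/ | onset /kj/.
Between /i/ (V3) and /u/ (V4): /dn/ splits as /d/ + /n/ (/n/ is the longest suffix that is a licit onset).
Result: ki.kjig.kjid.nun.
Syllable 3 is /kjid/: onset /kj/, nucleus /i/, coda /d/.

d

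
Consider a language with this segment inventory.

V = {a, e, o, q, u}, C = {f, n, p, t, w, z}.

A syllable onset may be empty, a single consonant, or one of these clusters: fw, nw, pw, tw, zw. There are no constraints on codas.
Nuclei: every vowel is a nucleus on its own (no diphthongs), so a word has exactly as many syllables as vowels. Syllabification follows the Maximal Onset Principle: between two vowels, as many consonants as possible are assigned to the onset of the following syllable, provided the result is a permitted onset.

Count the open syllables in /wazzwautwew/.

Nuclei (vowels): a, a, u, e → 4 syllables.
V1 /a/ – V2 /a/: /zzw/; trying suffixes from longest down, /zw/ is the first permitted one, so coda /z/ | onset /zw/.
V2 /a/ – V3 /u/: no consonants, so the boundary falls immediately after /a/.
V3 /u/ – V4 /e/: /tw/ is a licit onset in full, so it all attaches to the next syllable.
So the parse is waz.zwa.u.twew.
Classifying each syllable: /waz/ (closed), /zwa/ (open), /u/ (open), /twew/ (closed).
Open syllables: 2.

2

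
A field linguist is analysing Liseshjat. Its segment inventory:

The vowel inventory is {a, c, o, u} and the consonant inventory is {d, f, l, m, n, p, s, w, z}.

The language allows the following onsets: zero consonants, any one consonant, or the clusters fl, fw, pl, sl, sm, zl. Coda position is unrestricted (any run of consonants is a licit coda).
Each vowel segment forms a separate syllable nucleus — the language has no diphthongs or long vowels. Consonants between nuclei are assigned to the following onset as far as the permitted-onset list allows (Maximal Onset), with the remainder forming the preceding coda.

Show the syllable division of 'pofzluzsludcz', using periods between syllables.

pof.zluz.slu.dcz

Vowels present: o, u, u, c; each is a nucleus, giving 4 syllables.
/o…u/ gap (V1→V2): /fzl/ — longest licit onset from the right is /zl/, leaving /f/ as coda.
/u…u/ gap (V2→V3): /zsl/ splits as /z/ + /sl/ (/sl/ is the longest suffix that is a licit onset).
/u…c/ gap (V3→V4): just /d/ — single C goes to the following onset.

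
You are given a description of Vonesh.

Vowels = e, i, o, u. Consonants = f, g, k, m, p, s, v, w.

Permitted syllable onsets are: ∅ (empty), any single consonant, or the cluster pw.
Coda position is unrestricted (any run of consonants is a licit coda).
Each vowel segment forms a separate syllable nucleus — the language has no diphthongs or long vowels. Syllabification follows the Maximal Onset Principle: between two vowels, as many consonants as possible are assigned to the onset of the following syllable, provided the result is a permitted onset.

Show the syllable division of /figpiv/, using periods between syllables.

fig.piv

Vowels present: i, i; each is a nucleus, giving 2 syllables.
/i…i/ gap (V1→V2): /gp/ — longest licit onset from the right is /p/, leaving /g/ as coda.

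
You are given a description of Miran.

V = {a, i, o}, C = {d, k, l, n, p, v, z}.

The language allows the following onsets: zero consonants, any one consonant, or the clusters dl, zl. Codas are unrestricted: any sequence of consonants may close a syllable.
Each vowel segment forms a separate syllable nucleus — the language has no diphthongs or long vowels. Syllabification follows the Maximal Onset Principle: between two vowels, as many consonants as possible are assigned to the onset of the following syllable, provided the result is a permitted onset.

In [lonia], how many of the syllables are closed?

0

Vowels present: o, i, a; each is a nucleus, giving 3 syllables.
V1 /o/ – V2 /i/: /n/ → onset of the next syllable (single consonants are always licit onsets).
V2 /i/ – V3 /a/: no consonants, so the boundary falls immediately after /i/.
So the parse is lo.ni.a.
Classifying each syllable: /lo/ (open), /ni/ (open), /a/ (open).
Closed syllables: 0.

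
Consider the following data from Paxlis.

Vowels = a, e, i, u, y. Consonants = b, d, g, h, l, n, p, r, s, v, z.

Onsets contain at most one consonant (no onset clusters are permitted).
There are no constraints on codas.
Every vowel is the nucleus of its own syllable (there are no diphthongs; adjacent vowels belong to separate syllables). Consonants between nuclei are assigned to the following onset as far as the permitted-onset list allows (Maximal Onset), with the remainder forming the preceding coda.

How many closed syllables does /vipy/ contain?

0

Vowels present: i, y; each is a nucleus, giving 2 syllables.
/i…y/ gap (V1→V2): /p/ is a single consonant, so it becomes the next onset.
Putting it together: vi.py.
Classifying each syllable: /vi/ (open), /py/ (open).
Closed syllables: 0.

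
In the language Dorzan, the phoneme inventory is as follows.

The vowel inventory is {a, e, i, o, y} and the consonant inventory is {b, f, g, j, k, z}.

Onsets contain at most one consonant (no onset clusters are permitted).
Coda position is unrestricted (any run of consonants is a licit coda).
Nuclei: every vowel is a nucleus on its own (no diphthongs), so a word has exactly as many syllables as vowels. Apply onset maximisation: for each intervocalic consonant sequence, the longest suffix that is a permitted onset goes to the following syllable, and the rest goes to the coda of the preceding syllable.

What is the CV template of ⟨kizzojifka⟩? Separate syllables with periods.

CVC.CV.CVC.CV

The vowels are i, o, i, a — 4 nuclei, so 4 syllables.
σ1/σ2 boundary: /zz/ — longest licit onset from the right is /z/, leaving /z/ as coda.
σ2/σ3 boundary: /j/ → onset of the next syllable (single consonants are always licit onsets).
σ3/σ4 boundary: cluster /fk/ — the longest permitted-onset suffix is /k/; onset = /k/, preceding coda = /f/.
Result: kiz.zo.jif.ka.
Mapping each syllable to C/V: /kiz/ → CVC, /zo/ → CV, /jif/ → CVC, /ka/ → CV.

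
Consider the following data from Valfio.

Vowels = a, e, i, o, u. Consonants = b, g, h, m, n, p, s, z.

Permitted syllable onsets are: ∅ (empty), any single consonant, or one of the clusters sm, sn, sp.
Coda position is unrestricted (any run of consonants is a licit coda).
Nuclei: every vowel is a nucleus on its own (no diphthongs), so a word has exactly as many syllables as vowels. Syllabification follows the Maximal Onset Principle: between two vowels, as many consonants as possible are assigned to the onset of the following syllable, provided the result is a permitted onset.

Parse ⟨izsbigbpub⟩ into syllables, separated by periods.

The vowels are i, i, u — 3 nuclei, so 3 syllables.
/i…i/ gap (V1→V2): cluster /zsb/ — the longest permitted-onset suffix is /b/; onset = /b/, preceding coda = /zs/.
/i…u/ gap (V2→V3): /gbp/; trying suffixes from longest down, /p/ is the first permitted one, so coda /gb/ | onset /p/.

izs.bigb.pub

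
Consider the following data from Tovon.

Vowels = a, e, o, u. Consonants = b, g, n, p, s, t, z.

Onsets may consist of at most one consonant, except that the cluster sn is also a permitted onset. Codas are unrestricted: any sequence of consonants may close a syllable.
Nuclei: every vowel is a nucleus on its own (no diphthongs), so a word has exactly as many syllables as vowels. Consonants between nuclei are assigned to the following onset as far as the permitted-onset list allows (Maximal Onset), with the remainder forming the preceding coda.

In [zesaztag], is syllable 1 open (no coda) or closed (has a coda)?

Vowels present: e, a, a; each is a nucleus, giving 3 syllables.
σ1/σ2 boundary: /s/ is a single consonant, so it becomes the next onset.
σ2/σ3 boundary: cluster /zt/ — the longest permitted-onset suffix is /t/; onset = /t/, preceding coda = /z/.
Result: ze.saz.tag.
Syllable 1 is /ze/; it ends in its nucleus with no coda, so it is open.

open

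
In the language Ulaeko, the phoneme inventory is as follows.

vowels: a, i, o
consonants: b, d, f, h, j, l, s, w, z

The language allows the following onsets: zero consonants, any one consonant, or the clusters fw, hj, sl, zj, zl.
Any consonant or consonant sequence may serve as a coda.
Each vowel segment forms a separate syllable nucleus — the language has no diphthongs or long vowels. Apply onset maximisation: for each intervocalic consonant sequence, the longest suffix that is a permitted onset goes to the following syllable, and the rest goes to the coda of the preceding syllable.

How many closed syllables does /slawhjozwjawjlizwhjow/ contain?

5

Nuclei (vowels): a, o, a, i, o → 5 syllables.
σ1/σ2 boundary: /whj/; trying suffixes from longest down, /hj/ is the first permitted one, so coda /w/ | onset /hj/.
σ2/σ3 boundary: /zwj/ — longest licit onset from the right is /j/, leaving /zw/ as coda.
σ3/σ4 boundary: cluster /wjl/ — the longest permitted-onset suffix is /l/; onset = /l/, preceding coda = /wj/.
σ4/σ5 boundary: /zwhj/ — longest licit onset from the right is /hj/, leaving /zw/ as coda.
Putting it together: slaw.hjozw.jawj.lizw.hjow.
Classifying each syllable: /slaw/ (closed), /hjozw/ (closed), /jawj/ (closed), /lizw/ (closed), /hjow/ (closed).
Closed syllables: 5.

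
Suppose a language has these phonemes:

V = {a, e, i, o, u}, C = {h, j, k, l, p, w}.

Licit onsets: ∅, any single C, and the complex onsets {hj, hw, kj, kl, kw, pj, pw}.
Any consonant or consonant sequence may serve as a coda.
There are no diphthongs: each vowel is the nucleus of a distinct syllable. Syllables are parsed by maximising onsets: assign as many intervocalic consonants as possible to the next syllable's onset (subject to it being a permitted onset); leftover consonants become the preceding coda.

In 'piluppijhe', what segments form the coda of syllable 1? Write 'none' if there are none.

The vowels are i, u, i, e — 4 nuclei, so 4 syllables.
σ1/σ2 boundary: just /l/ — single C goes to the following onset.
σ2/σ3 boundary: /pp/ splits as /p/ + /p/ (/p/ is the longest suffix that is a licit onset).
σ3/σ4 boundary: /jh/ — longest licit onset from the right is /h/, leaving /j/ as coda.
Putting it together: pi.lup.pij.he.
Syllable 1 is /pi/: onset /p/, nucleus /i/, coda ∅.

none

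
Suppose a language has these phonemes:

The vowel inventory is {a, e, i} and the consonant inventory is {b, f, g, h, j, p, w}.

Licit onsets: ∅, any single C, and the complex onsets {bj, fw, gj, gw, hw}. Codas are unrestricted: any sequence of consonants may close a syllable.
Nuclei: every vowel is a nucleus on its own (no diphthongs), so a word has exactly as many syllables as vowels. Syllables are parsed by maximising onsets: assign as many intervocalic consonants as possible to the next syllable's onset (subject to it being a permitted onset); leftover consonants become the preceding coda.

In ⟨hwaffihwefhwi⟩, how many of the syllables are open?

2

Vowels present: a, i, e, i; each is a nucleus, giving 4 syllables.
/a…i/ gap (V1→V2): cluster /ff/ — the longest permitted-onset suffix is /f/; onset = /f/, preceding coda = /f/.
/i…e/ gap (V2→V3): /hw/ — entire cluster is a permitted onset → onset /hw/, coda ∅.
/e…i/ gap (V3→V4): /fhw/ splits as /f/ + /hw/ (/hw/ is the longest suffix that is a licit onset).
Syllabification: hwaf.fi.hwef.hwi.
Classifying each syllable: /hwaf/ (closed), /fi/ (open), /hwef/ (closed), /hwi/ (open).
Open syllables: 2.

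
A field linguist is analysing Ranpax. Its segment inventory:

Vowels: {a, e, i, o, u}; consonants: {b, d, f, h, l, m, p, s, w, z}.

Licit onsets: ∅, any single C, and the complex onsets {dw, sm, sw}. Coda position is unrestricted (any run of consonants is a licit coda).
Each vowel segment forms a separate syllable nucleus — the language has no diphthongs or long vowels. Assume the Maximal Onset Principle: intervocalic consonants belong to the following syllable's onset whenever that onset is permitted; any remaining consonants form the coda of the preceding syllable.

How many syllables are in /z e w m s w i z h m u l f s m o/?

4

Vowels present: e, i, u, o; each is a nucleus, giving 4 syllables.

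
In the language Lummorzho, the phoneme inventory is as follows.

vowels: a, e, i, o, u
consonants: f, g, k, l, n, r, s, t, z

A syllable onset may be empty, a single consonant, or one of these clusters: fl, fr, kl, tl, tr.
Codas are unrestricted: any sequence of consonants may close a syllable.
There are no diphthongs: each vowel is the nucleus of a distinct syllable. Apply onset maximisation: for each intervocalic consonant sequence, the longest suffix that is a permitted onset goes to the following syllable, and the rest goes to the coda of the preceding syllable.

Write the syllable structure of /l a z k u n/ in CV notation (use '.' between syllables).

CVC.CVC

The vowels are a, u — 2 nuclei, so 2 syllables.
Between /a/ (V1) and /u/ (V2): cluster /zk/ — the longest permitted-onset suffix is /k/; onset = /k/, preceding coda = /z/.
So the parse is laz.kun.
Mapping each syllable to C/V: /laz/ → CVC, /kun/ → CVC.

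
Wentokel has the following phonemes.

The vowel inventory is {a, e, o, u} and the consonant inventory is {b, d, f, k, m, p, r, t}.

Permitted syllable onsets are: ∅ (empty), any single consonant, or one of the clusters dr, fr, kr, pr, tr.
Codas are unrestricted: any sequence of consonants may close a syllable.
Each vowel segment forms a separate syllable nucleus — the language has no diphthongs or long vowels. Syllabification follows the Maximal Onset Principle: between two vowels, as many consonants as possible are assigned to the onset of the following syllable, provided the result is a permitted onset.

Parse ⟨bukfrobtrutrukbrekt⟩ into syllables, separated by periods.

Vowels present: u, o, u, u, e; each is a nucleus, giving 5 syllables.
σ1/σ2 boundary: /kfr/ splits as /k/ + /fr/ (/fr/ is the longest suffix that is a licit onset).
σ2/σ3 boundary: /btr/; trying suffixes from longest down, /tr/ is the first permitted one, so coda /b/ | onset /tr/.
σ3/σ4 boundary: /tr/ — entire cluster is a permitted onset → onset /tr/, coda ∅.
σ4/σ5 boundary: /kbr/; trying suffixes from longest down, /r/ is the first permitted one, so coda /kb/ | onset /r/.

buk.frob.tru.trukb.rekt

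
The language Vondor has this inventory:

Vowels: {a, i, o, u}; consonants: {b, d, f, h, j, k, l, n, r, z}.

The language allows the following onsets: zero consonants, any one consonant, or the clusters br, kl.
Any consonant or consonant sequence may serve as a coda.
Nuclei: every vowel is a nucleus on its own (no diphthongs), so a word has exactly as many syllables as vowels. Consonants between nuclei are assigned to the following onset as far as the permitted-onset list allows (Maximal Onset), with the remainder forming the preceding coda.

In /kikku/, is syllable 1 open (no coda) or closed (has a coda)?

Vowels present: i, u; each is a nucleus, giving 2 syllables.
/i…u/ gap (V1→V2): /kk/ — longest licit onset from the right is /k/, leaving /k/ as coda.
Syllabification: kik.ku.
Syllable 1 is /kik/ with coda /k/, so it is closed.

closed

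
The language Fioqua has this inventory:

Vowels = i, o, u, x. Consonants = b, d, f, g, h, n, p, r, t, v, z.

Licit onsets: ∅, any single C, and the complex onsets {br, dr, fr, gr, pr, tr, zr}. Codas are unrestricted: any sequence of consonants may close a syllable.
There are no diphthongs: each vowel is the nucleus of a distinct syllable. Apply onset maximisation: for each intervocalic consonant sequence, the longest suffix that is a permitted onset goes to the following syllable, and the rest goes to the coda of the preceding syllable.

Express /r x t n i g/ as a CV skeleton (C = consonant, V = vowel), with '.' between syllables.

CVC.CVC

The vowels are x, i — 2 nuclei, so 2 syllables.
Between /x/ (V1) and /i/ (V2): /tn/; trying suffixes from longest down, /n/ is the first permitted one, so coda /t/ | onset /n/.
Syllabification: rxt.nig.
Mapping each syllable to C/V: /rxt/ → CVC, /nig/ → CVC.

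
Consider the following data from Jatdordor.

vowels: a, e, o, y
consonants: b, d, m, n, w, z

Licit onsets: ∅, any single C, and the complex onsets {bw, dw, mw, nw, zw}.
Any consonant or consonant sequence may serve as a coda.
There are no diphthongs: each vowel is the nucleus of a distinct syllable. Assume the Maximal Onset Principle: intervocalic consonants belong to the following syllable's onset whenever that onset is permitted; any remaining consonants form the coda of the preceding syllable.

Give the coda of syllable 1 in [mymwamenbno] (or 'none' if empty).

Vowels present: y, a, e, o; each is a nucleus, giving 4 syllables.
σ1/σ2 boundary: /mw/ — entire cluster is a permitted onset → onset /mw/, coda ∅.
σ2/σ3 boundary: /m/ is a single consonant, so it becomes the next onset.
σ3/σ4 boundary: /nbn/ — longest licit onset from the right is /n/, leaving /nb/ as coda.
So the parse is my.mwa.menb.no.
Syllable 1 is /my/: onset /m/, nucleus /y/, coda ∅.

none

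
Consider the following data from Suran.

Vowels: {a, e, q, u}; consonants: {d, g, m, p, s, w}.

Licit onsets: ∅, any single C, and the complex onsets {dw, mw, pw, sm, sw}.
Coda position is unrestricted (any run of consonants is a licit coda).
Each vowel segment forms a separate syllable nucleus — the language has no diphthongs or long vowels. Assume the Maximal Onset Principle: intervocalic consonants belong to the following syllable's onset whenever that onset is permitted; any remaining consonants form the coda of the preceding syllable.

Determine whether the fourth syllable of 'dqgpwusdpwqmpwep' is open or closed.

Nuclei (vowels): q, u, q, e → 4 syllables.
Between /q/ (V1) and /u/ (V2): /gpw/ splits as /g/ + /pw/ (/pw/ is the longest suffix that is a licit onset).
Between /u/ (V2) and /q/ (V3): /sdpw/; trying suffixes from longest down, /pw/ is the first permitted one, so coda /sd/ | onset /pw/.
Between /q/ (V3) and /e/ (V4): /mpw/ — longest licit onset from the right is /pw/, leaving /m/ as coda.
Putting it together: dqg.pwusd.pwqm.pwep.
Syllable 4 is /pwep/ with coda /p/, so it is closed.

closed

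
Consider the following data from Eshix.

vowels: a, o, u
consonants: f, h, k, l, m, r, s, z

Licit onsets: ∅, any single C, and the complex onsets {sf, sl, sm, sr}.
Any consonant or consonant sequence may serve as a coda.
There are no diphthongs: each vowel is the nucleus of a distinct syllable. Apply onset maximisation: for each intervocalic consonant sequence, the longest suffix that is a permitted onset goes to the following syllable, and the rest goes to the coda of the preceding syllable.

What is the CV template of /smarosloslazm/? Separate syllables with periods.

CCV.CV.CCV.CCVCC

Vowels present: a, o, o, a; each is a nucleus, giving 4 syllables.
/a…o/ gap (V1→V2): /r/ → onset of the next syllable (single consonants are always licit onsets).
/o…o/ gap (V2→V3): /sl/ is a licit onset in full, so it all attaches to the next syllable.
/o…a/ gap (V3→V4): /sl/ — entire cluster is a permitted onset → onset /sl/, coda ∅.
Syllabification: sma.ro.slo.slazm.
Mapping each syllable to C/V: /sma/ → CCV, /ro/ → CV, /slo/ → CCV, /slazm/ → CCVCC.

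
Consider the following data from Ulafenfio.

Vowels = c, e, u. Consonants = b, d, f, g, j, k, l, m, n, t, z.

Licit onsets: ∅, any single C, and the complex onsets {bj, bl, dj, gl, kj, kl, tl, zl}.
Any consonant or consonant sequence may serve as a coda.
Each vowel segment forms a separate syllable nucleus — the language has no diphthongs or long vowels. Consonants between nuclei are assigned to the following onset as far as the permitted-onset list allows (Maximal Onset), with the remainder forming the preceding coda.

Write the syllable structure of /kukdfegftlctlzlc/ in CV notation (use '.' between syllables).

Nuclei (vowels): u, e, c, c → 4 syllables.
/u…e/ gap (V1→V2): /kdf/; trying suffixes from longest down, /f/ is the first permitted one, so coda /kd/ | onset /f/.
/e…c/ gap (V2→V3): cluster /gftl/ — the longest permitted-onset suffix is /tl/; onset = /tl/, preceding coda = /gf/.
/c…c/ gap (V3→V4): cluster /tlzl/ — the longest permitted-onset suffix is /zl/; onset = /zl/, preceding coda = /tl/.
Syllabification: kukd.fegf.tlctl.zlc.
Mapping each syllable to C/V: /kukd/ → CVCC, /fegf/ → CVCC, /tlctl/ → CCVCC, /zlc/ → CCV.

CVCC.CVCC.CCVCC.CCV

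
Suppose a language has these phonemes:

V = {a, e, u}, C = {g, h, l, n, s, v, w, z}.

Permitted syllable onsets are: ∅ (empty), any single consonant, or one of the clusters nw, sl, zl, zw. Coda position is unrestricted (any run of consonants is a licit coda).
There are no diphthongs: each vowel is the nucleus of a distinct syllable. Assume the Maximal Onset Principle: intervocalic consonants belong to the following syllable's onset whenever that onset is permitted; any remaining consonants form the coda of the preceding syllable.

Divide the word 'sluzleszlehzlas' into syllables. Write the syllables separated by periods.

Vowels present: u, e, e, a; each is a nucleus, giving 4 syllables.
/u…e/ gap (V1→V2): /zl/ — entire cluster is a permitted onset → onset /zl/, coda ∅.
/e…e/ gap (V2→V3): /szl/ — longest licit onset from the right is /zl/, leaving /s/ as coda.
/e…a/ gap (V3→V4): /hzl/ — longest licit onset from the right is /zl/, leaving /h/ as coda.

slu.zles.zleh.zlas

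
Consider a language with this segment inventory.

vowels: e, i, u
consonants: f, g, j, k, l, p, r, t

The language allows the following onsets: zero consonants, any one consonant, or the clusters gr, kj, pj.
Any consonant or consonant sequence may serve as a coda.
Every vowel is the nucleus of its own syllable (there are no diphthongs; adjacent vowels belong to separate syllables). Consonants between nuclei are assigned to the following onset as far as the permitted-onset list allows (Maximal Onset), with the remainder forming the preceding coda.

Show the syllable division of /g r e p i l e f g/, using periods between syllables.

Vowels present: e, i, e; each is a nucleus, giving 3 syllables.
/e…i/ gap (V1→V2): /p/ is a single consonant, so it becomes the next onset.
/i…e/ gap (V2→V3): just /l/ — single C goes to the following onset.

gre.pi.lefg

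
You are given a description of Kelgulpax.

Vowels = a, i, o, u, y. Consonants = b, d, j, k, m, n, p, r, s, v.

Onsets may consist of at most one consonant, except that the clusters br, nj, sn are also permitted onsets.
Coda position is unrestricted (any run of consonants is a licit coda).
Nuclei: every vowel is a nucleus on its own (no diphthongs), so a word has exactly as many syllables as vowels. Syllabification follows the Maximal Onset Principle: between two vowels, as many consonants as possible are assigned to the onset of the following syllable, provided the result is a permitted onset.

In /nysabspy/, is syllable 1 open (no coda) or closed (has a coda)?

open

The vowels are y, a, y — 3 nuclei, so 3 syllables.
Between /y/ (V1) and /a/ (V2): /s/ is a single consonant, so it becomes the next onset.
Between /a/ (V2) and /y/ (V3): /bsp/; trying suffixes from longest down, /p/ is the first permitted one, so coda /bs/ | onset /p/.
Putting it together: ny.sabs.py.
Syllable 1 is /ny/; it ends in its nucleus with no coda, so it is open.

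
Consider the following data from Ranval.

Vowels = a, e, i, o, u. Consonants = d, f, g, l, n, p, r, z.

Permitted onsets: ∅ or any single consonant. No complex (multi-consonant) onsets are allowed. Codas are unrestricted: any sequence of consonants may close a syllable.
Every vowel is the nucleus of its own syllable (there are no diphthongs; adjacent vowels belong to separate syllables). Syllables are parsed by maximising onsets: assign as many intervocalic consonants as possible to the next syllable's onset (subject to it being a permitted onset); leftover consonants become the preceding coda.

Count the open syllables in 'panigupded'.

2

Vowels present: a, i, u, e; each is a nucleus, giving 4 syllables.
V1 /a/ – V2 /i/: /n/ → onset of the next syllable (single consonants are always licit onsets).
V2 /i/ – V3 /u/: /g/ is a single consonant, so it becomes the next onset.
V3 /u/ – V4 /e/: /pd/ — longest licit onset from the right is /d/, leaving /p/ as coda.
Putting it together: pa.ni.gup.ded.
Classifying each syllable: /pa/ (open), /ni/ (open), /gup/ (closed), /ded/ (closed).
Open syllables: 2.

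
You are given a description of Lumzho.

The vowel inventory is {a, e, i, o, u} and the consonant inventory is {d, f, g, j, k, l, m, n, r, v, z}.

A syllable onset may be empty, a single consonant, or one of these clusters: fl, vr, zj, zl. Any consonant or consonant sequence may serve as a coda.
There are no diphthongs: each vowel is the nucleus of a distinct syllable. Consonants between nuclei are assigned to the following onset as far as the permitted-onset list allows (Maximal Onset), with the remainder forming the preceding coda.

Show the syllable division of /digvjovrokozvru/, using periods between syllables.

Nuclei (vowels): i, o, o, o, u → 5 syllables.
V1 /i/ – V2 /o/: /gvj/ — longest licit onset from the right is /j/, leaving /gv/ as coda.
V2 /o/ – V3 /o/: /vr/ is a licit onset in full, so it all attaches to the next syllable.
V3 /o/ – V4 /o/: /k/ is a single consonant, so it becomes the next onset.
V4 /o/ – V5 /u/: /zvr/; trying suffixes from longest down, /vr/ is the first permitted one, so coda /z/ | onset /vr/.

digv.jo.vro.koz.vru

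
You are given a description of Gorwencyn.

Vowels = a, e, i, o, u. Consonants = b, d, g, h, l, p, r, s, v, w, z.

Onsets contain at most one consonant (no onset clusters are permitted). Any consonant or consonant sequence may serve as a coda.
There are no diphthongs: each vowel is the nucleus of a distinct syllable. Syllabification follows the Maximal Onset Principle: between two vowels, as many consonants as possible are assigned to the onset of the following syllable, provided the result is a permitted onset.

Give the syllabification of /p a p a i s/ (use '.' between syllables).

pa.pa.is

Vowels present: a, a, i; each is a nucleus, giving 3 syllables.
Between /a/ (V1) and /a/ (V2): just /p/ — single C goes to the following onset.
Between /a/ (V2) and /i/ (V3): nothing intervenes; syllable break is V.V.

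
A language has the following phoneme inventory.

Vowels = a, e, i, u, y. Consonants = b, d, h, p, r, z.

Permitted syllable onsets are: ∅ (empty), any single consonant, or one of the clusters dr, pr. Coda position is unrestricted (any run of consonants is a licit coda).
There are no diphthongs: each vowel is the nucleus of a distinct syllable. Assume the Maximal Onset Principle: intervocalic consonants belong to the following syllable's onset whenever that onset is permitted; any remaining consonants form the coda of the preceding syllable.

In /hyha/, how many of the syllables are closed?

0

Nuclei (vowels): y, a → 2 syllables.
/y…a/ gap (V1→V2): /h/ is a single consonant, so it becomes the next onset.
Result: hy.ha.
Classifying each syllable: /hy/ (open), /ha/ (open).
Closed syllables: 0.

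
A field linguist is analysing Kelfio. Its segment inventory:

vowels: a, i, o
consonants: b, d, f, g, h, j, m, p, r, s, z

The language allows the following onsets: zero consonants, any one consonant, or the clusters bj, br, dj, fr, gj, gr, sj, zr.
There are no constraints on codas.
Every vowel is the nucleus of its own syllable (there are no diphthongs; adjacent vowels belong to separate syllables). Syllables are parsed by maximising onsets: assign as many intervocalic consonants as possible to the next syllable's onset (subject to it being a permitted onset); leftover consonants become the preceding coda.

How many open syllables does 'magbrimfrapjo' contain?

The vowels are a, i, a, o — 4 nuclei, so 4 syllables.
Between /a/ (V1) and /i/ (V2): /gbr/ splits as /g/ + /br/ (/br/ is the longest suffix that is a licit onset).
Between /i/ (V2) and /a/ (V3): /mfr/ — longest licit onset from the right is /fr/, leaving /m/ as coda.
Between /a/ (V3) and /o/ (V4): /pj/; trying suffixes from longest down, /j/ is the first permitted one, so coda /p/ | onset /j/.
Putting it together: mag.brim.frap.jo.
Classifying each syllable: /mag/ (closed), /brim/ (closed), /frap/ (closed), /jo/ (open).
Open syllables: 1.

1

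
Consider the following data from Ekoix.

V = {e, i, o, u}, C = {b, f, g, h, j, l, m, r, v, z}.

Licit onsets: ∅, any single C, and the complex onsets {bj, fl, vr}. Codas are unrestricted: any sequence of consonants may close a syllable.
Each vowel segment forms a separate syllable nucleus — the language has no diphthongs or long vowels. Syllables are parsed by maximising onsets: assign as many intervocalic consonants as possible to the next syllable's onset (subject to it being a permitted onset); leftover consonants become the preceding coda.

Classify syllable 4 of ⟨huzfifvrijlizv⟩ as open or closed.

closed

Vowels present: u, i, i, i; each is a nucleus, giving 4 syllables.
/u…i/ gap (V1→V2): /zf/ — longest licit onset from the right is /f/, leaving /z/ as coda.
/i…i/ gap (V2→V3): /fvr/; trying suffixes from longest down, /vr/ is the first permitted one, so coda /f/ | onset /vr/.
/i…i/ gap (V3→V4): /jl/ splits as /j/ + /l/ (/l/ is the longest suffix that is a licit onset).
Putting it together: huz.fif.vrij.lizv.
Syllable 4 is /lizv/ with coda /zv/, so it is closed.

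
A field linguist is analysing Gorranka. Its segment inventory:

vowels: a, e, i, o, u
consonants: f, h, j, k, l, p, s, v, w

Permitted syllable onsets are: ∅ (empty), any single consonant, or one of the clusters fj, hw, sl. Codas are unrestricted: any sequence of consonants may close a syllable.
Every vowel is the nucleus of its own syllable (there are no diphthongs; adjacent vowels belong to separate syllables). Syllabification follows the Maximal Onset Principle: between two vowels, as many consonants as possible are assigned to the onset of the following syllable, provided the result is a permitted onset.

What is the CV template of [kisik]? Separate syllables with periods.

Nuclei (vowels): i, i → 2 syllables.
Between /i/ (V1) and /i/ (V2): /s/ is a single consonant, so it becomes the next onset.
So the parse is ki.sik.
Mapping each syllable to C/V: /ki/ → CV, /sik/ → CVC.

CV.CVC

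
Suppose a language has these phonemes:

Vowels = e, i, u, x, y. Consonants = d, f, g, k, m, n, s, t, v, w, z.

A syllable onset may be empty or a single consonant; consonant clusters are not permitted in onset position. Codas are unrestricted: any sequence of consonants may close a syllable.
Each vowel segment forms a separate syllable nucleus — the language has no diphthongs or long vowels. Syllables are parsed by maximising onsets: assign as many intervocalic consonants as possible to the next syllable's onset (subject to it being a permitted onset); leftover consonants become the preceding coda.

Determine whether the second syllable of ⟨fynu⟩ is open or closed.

open

The vowels are y, u — 2 nuclei, so 2 syllables.
V1 /y/ – V2 /u/: just /n/ — single C goes to the following onset.
Result: fy.nu.
Syllable 2 is /nu/; it ends in its nucleus with no coda, so it is open.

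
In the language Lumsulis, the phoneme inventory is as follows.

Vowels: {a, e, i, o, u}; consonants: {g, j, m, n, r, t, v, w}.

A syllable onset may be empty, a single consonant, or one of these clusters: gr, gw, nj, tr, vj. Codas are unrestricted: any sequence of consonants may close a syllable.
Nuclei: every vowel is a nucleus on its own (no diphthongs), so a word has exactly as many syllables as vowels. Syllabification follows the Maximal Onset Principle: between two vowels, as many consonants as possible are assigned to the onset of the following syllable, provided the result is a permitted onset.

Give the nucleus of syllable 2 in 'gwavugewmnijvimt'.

Nuclei (vowels): a, u, e, i, i → 5 syllables.
The second nucleus (vowel 2 from the left) is /u/.

u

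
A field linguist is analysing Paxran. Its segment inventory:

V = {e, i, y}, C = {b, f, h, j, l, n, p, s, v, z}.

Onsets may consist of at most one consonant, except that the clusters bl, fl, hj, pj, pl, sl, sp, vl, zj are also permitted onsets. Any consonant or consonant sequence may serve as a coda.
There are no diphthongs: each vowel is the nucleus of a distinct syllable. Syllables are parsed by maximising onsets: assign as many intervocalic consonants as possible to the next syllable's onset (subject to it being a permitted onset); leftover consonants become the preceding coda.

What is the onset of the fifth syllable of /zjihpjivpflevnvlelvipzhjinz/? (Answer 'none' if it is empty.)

Vowels present: i, i, e, e, i, i; each is a nucleus, giving 6 syllables.
V1 /i/ – V2 /i/: cluster /hpj/ — the longest permitted-onset suffix is /pj/; onset = /pj/, preceding coda = /h/.
V2 /i/ – V3 /e/: /vpfl/; trying suffixes from longest down, /fl/ is the first permitted one, so coda /vp/ | onset /fl/.
V3 /e/ – V4 /e/: /vnvl/ — longest licit onset from the right is /vl/, leaving /vn/ as coda.
V4 /e/ – V5 /i/: cluster /lv/ — the longest permitted-onset suffix is /v/; onset = /v/, preceding coda = /l/.
V5 /i/ – V6 /i/: cluster /pzhj/ — the longest permitted-onset suffix is /hj/; onset = /hj/, preceding coda = /pz/.
So the parse is zjih.pjivp.flevn.vlel.vipz.hjinz.
Syllable 5 is /vipz/: onset /v/, nucleus /i/, coda /pz/.

v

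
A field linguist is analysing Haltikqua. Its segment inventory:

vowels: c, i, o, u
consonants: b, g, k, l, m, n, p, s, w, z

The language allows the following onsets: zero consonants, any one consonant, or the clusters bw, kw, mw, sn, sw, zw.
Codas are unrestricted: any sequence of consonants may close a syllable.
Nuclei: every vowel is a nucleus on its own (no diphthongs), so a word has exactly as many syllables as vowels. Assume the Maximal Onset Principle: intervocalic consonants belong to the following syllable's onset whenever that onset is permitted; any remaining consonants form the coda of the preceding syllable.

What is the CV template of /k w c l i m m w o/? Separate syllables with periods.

CCV.CVC.CCV

Nuclei (vowels): c, i, o → 3 syllables.
V1 /c/ – V2 /i/: /l/ is a single consonant, so it becomes the next onset.
V2 /i/ – V3 /o/: /mmw/; trying suffixes from longest down, /mw/ is the first permitted one, so coda /m/ | onset /mw/.
Putting it together: kwc.lim.mwo.
Mapping each syllable to C/V: /kwc/ → CCV, /lim/ → CVC, /mwo/ → CCV.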